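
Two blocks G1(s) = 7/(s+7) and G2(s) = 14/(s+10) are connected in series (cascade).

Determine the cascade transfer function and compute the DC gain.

Series: multiply transfer functions. G_eq = 7/(s+7) × 14/(s+10) = 98/((s+7)(s+10)). DC gain = 98/(7×10) = 1.4.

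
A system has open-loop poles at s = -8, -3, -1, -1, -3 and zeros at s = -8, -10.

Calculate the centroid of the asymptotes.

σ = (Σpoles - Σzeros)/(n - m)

σ = (Σpoles - Σzeros)/(n - m) = (-16 - (-18))/(5 - 2) = 2/3 = 0.67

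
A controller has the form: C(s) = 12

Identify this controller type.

This is a Proportional (P) controller.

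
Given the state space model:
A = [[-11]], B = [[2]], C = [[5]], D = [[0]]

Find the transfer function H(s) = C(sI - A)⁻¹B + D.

(sI - A)⁻¹ = 1/(s + 11). H(s) = 5 × 2/(s + 11) + 0 = 10/(s + 11).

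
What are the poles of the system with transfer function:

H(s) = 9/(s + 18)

Pole is where denominator = 0: s + 18 = 0, so s = -18.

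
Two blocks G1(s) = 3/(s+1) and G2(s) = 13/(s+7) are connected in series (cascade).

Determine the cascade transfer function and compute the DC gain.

Series: multiply transfer functions. G_eq = 3/(s+1) × 13/(s+7) = 39/((s+1)(s+7)). DC gain = 39/(1×7) = 5.5714.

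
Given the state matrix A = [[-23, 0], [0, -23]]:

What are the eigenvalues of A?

For diagonal matrix, eigenvalues are diagonal entries: λ₁ = -23, λ₂ = -23.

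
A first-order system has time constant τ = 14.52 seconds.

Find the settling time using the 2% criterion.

For first-order system, 2% settling time ≈ 4τ = 4 × 14.52 = 58.08 s.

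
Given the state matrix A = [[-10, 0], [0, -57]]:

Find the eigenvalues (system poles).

For diagonal matrix, eigenvalues are diagonal entries: λ₁ = -10, λ₂ = -57.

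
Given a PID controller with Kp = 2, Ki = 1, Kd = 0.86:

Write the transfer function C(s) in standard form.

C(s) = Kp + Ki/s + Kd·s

Substituting values: C(s) = 2 + 1/s + 0.86s = (0.86s² + 2s + 1)/s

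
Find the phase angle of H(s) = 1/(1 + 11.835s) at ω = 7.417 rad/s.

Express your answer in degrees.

Phase = -arctan(ωτ) = -arctan(7.417 × 11.835) = -89.3°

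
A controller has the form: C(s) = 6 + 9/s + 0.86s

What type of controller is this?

This is a Proportional-Integral-Derivative (PID) controller.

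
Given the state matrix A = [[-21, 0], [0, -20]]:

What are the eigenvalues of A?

For diagonal matrix, eigenvalues are diagonal entries: λ₁ = -21, λ₂ = -20.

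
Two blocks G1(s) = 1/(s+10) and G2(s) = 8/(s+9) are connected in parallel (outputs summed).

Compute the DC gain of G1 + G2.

Parallel: G_eq = G1 + G2. DC gain = G1(0) + G2(0) = 1/10 + 8/9 = 0.1 + 0.8889 = 0.9889.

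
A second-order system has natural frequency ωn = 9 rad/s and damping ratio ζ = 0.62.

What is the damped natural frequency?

ωd = ωn√(1 - ζ²) = 9√(1 - 0.62²) = 7.06 rad/s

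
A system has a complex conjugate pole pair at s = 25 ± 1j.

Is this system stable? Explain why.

Real part of poles is 25 (> 0, right half-plane). Unstable.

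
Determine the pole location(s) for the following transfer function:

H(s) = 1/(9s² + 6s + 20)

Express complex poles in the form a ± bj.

Discriminant = 6² - 4×9×20 = 36 - 720 = -684 < 0, so the poles are a complex conjugate pair s = (-6 ± j√684)/(2×9). Real part = -6/(2×9) = -6/18 ≈ -0.3333; imaginary part = ±√684/(2×9) ≈ 1.4530. Poles: s = -0.3333 ± 1.4530j.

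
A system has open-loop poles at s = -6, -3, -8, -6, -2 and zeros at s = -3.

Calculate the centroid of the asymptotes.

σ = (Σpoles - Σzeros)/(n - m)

σ = (Σpoles - Σzeros)/(n - m) = (-25 - (-3))/(5 - 1) = -22/4 = -5.5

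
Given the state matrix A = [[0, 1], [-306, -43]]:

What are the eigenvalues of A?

det(A - λI) = λ² - (-43)λ + 306 = (λ - (-34))(λ - (-9)). Eigenvalues: -34, -9.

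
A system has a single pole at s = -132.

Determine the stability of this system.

Pole at s = -132 is in the left half-plane. Stable.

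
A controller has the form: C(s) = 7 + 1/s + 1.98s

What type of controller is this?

This is a Proportional-Integral-Derivative (PID) controller.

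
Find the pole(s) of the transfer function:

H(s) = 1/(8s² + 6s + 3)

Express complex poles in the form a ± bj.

Discriminant = 6² - 4×8×3 = 36 - 96 = -60 < 0, so the poles are a complex conjugate pair s = (-6 ± j√60)/(2×8). Real part = -6/(2×8) = -6/16 = -0.375; imaginary part = ±√60/(2×8) ≈ 0.4841. Poles: s = -0.375 ± 0.4841j.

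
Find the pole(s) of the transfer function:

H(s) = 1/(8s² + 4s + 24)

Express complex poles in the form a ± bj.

Discriminant = 4² - 4×8×24 = 16 - 768 = -752 < 0, so the poles are a complex conjugate pair s = (-4 ± j√752)/(2×8). Real part = -4/(2×8) = -4/16 = -0.25; imaginary part = ±√752/(2×8) ≈ 1.7139. Poles: s = -0.25 ± 1.7139j.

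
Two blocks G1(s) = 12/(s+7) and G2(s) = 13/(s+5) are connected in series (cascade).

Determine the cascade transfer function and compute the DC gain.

Series: multiply transfer functions. G_eq = 12/(s+7) × 13/(s+5) = 156/((s+7)(s+5)). DC gain = 156/(7×5) = 4.4571.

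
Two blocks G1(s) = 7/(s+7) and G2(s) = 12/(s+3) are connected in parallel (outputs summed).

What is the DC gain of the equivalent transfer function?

Parallel: G_eq = G1 + G2. DC gain = G1(0) + G2(0) = 7/7 + 12/3 = 1 + 4 = 5.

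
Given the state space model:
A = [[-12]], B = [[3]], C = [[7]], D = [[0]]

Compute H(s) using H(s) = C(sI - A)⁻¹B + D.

(sI - A)⁻¹ = 1/(s + 12). H(s) = 7 × 3/(s + 12) + 0 = 21/(s + 12).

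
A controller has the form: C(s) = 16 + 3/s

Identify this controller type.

This is a Proportional-Integral (PI) controller.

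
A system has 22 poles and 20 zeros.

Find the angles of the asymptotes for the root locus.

n - m = 22 - 20 = 2. Angles: θk = (2k + 1)·180°/2 = 90°, 270°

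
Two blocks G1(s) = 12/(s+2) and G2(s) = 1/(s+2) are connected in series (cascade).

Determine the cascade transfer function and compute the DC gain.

Series: multiply transfer functions. G_eq = 12/(s+2) × 1/(s+2) = 12/((s+2)(s+2)). DC gain = 12/(2×2) = 3.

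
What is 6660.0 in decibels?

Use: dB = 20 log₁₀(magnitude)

dB = 20 log₁₀(6660.0) = 76.5 dB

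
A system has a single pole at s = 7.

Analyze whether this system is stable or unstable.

Pole at s = 7 is in the right half-plane. Unstable.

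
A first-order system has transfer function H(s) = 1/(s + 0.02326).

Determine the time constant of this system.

For H(s) = 1/(s + 1/τ), the pole is at -1/τ = -0.02326, so τ = 1/0.02326 = 42.99 s.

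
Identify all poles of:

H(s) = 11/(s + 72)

Pole is where denominator = 0: s + 72 = 0, so s = -72.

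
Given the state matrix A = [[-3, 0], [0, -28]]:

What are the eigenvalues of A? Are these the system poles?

For diagonal matrix, eigenvalues are diagonal entries: λ₁ = -3, λ₂ = -28. Eigenvalues of A = system poles.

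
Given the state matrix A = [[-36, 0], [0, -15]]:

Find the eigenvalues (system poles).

For diagonal matrix, eigenvalues are diagonal entries: λ₁ = -36, λ₂ = -15.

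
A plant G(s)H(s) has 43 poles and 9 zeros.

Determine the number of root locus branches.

Root locus has n branches where n = number of poles = 43.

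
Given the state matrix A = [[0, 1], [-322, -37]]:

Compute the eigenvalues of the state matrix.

det(A - λI) = λ² - (-37)λ + 322 = (λ - (-23))(λ - (-14)). Eigenvalues: -23, -14.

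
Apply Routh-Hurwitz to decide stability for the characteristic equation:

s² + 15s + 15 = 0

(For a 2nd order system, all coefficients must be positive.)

Coefficients: 1, 15, 15. All positive, so system is stable.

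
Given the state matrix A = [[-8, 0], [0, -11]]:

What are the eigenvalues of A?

For diagonal matrix, eigenvalues are diagonal entries: λ₁ = -8, λ₂ = -11.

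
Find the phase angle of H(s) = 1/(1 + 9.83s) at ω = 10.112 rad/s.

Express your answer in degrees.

Phase = -arctan(ωτ) = -arctan(10.112 × 9.83) = -89.4°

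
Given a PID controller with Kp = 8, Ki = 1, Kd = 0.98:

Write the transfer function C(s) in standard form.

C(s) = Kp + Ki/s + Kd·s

Substituting values: C(s) = 8 + 1/s + 0.98s = (0.98s² + 8s + 1)/s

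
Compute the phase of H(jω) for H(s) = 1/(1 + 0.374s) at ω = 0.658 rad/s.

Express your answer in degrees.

Phase = -arctan(ωτ) = -arctan(0.658 × 0.374) = -13.8°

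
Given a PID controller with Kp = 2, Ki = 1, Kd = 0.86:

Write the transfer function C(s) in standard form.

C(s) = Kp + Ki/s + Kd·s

Substituting values: C(s) = 2 + 1/s + 0.86s = (0.86s² + 2s + 1)/s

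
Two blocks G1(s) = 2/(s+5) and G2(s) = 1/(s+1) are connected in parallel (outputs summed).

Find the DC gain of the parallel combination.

Parallel: G_eq = G1 + G2. DC gain = G1(0) + G2(0) = 2/5 + 1/1 = 0.4 + 1 = 1.4.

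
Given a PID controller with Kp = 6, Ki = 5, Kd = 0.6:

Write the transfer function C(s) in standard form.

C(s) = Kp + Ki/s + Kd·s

Substituting values: C(s) = 6 + 5/s + 0.6s = (0.6s² + 6s + 5)/s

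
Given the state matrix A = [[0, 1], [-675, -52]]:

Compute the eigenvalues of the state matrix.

det(A - λI) = λ² - (-52)λ + 675 = (λ - (-27))(λ - (-25)). Eigenvalues: -27, -25.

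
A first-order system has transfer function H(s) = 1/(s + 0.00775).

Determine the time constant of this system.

For H(s) = 1/(s + 1/τ), the pole is at -1/τ = -0.00775, so τ = 1/0.00775 = 129 s.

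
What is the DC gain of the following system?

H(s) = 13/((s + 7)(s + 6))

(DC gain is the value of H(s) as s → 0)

DC gain = H(0) = 13/(7 × 6) = 13/42 = 0.3095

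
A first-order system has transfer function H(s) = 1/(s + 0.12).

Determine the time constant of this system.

For H(s) = 1/(s + 1/τ), the pole is at -1/τ = -0.12, so τ = 1/0.12 = 8.3333 s.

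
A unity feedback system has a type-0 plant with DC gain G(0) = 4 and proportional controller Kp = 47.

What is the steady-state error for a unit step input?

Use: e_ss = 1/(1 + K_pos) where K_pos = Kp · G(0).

K_pos = Kp · G(0) = 47 × 4 = 188. e_ss = 1/(1 + 188) = 0.0053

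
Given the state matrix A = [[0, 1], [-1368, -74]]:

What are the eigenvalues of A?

det(A - λI) = λ² - (-74)λ + 1368 = (λ - (-38))(λ - (-36)). Eigenvalues: -38, -36.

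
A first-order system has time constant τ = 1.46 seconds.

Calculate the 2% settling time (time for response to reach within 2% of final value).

For first-order system, 2% settling time ≈ 4τ = 4 × 1.46 = 5.84 s.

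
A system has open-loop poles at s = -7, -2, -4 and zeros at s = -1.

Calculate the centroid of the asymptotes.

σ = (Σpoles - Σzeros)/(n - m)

σ = (Σpoles - Σzeros)/(n - m) = (-13 - (-1))/(3 - 1) = -12/2 = -6.0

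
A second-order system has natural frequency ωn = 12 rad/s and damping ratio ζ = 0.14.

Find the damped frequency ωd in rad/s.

ωd = ωn√(1 - ζ²) = 12√(1 - 0.14²) = 11.88 rad/s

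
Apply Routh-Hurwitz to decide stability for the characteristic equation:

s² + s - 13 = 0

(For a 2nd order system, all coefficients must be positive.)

Coefficients: 1, 1, -13. c=-13 not positive, so system is unstable.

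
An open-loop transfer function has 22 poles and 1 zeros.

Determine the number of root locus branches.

Root locus has n branches where n = number of poles = 22.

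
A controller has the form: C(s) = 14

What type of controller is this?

This is a Proportional (P) controller.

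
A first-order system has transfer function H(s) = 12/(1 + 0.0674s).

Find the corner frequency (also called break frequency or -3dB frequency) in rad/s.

Corner frequency = 1/τ = 1/0.0674 = 14.837 rad/s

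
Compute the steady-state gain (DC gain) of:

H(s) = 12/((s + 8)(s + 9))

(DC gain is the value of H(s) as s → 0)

DC gain = H(0) = 12/(8 × 9) = 12/72 = 0.1667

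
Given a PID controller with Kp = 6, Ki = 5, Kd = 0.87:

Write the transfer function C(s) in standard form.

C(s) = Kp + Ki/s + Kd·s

Substituting values: C(s) = 6 + 5/s + 0.87s = (0.87s² + 6s + 5)/s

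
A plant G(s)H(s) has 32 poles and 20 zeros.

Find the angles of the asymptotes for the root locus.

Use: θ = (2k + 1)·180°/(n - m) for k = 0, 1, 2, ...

n - m = 32 - 20 = 12. Angles: θk = (2k + 1)·180°/12 = 15°, 45°, 75°, 105°, 135°, 165°, 195°, 225°, 255°, 285°, 315°, 345°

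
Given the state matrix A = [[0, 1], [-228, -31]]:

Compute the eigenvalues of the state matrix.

det(A - λI) = λ² - (-31)λ + 228 = (λ - (-19))(λ - (-12)). Eigenvalues: -19, -12.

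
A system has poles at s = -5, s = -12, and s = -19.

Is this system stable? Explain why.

All poles are in the left half-plane. System is stable.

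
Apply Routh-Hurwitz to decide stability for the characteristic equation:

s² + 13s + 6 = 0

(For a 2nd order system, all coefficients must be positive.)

Coefficients: 1, 13, 6. All positive, so system is stable.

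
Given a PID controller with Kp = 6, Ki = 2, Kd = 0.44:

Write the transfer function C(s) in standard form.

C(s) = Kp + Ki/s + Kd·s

Substituting values: C(s) = 6 + 2/s + 0.44s = (0.44s² + 6s + 2)/s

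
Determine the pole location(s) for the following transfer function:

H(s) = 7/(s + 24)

Pole is where denominator = 0: s + 24 = 0, so s = -24.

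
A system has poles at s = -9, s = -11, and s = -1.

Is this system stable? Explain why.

All poles are in the left half-plane. System is stable.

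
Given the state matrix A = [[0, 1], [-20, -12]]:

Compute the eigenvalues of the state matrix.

det(A - λI) = λ² - (-12)λ + 20 = (λ - (-10))(λ - (-2)). Eigenvalues: -10, -2.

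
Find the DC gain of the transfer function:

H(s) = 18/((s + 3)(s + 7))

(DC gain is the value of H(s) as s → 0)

DC gain = H(0) = 18/(3 × 7) = 18/21 = 0.8571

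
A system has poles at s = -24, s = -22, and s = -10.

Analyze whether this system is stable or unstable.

All poles are in the left half-plane. System is stable.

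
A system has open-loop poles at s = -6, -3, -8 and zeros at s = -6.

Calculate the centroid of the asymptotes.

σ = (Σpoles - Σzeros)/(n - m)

σ = (Σpoles - Σzeros)/(n - m) = (-17 - (-6))/(3 - 1) = -11/2 = -5.5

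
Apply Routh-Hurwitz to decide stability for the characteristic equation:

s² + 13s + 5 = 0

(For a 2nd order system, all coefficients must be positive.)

Coefficients: 1, 13, 5. All positive, so system is stable.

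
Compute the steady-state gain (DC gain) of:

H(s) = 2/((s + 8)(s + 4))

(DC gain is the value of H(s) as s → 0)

DC gain = H(0) = 2/(8 × 4) = 2/32 = 0.0625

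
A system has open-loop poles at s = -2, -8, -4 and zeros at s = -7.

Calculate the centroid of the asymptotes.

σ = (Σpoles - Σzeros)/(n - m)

σ = (Σpoles - Σzeros)/(n - m) = (-14 - (-7))/(3 - 1) = -7/2 = -3.5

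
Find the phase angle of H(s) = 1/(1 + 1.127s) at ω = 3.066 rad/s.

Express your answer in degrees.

Phase = -arctan(ωτ) = -arctan(3.066 × 1.127) = -73.9°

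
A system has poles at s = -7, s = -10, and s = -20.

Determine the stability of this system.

All poles are in the left half-plane. System is stable.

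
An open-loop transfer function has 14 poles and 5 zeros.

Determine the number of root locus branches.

Root locus has n branches where n = number of poles = 14.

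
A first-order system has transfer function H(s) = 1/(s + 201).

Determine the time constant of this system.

For H(s) = 1/(s + 1/τ), the pole is at -1/τ = -201, so τ = 1/201 = 0.0050 s.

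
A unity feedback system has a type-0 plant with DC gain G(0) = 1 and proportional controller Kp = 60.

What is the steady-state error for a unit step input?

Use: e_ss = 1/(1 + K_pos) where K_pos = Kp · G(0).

K_pos = Kp · G(0) = 60 × 1 = 60. e_ss = 1/(1 + 60) = 0.0164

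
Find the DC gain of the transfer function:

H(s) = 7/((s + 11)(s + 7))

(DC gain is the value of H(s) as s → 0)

DC gain = H(0) = 7/(11 × 7) = 7/77 = 0.0909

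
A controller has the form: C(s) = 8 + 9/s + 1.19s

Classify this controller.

This is a Proportional-Integral-Derivative (PID) controller.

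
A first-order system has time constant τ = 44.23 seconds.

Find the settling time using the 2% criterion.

For first-order system, 2% settling time ≈ 4τ = 4 × 44.23 = 176.92 s.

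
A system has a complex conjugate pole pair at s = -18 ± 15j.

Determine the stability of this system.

Real part of poles is -18 (< 0, left half-plane). Stable.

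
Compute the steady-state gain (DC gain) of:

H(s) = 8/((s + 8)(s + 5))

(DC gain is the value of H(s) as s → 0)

DC gain = H(0) = 8/(8 × 5) = 8/40 = 0.2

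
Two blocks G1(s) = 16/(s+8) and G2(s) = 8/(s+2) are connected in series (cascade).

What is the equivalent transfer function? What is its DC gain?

Series: multiply transfer functions. G_eq = 16/(s+8) × 8/(s+2) = 128/((s+8)(s+2)). DC gain = 128/(8×2) = 8.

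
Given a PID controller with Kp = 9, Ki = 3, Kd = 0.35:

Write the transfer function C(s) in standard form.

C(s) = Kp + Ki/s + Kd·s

Substituting values: C(s) = 9 + 3/s + 0.35s = (0.35s² + 9s + 3)/s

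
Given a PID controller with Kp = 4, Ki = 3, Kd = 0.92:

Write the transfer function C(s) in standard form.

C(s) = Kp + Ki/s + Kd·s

Substituting values: C(s) = 4 + 3/s + 0.92s = (0.92s² + 4s + 3)/s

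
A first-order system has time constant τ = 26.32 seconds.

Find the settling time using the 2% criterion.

For first-order system, 2% settling time ≈ 4τ = 4 × 26.32 = 105.28 s.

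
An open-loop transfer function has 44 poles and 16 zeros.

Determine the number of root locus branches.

Root locus has n branches where n = number of poles = 44.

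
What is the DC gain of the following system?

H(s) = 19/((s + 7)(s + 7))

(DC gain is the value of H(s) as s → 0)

DC gain = H(0) = 19/(7 × 7) = 19/49 = 0.3878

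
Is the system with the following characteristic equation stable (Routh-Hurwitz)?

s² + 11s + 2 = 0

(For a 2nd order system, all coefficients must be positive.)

Coefficients: 1, 11, 2. All positive, so system is stable.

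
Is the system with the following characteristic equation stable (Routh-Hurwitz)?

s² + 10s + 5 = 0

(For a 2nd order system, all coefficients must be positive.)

Coefficients: 1, 10, 5. All positive, so system is stable.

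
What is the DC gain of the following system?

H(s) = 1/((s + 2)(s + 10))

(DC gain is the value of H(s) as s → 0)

DC gain = H(0) = 1/(2 × 10) = 1/20 = 0.05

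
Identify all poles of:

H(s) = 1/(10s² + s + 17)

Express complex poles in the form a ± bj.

Discriminant = 1² - 4×10×17 = 1 - 680 = -679 < 0, so the poles are a complex conjugate pair s = (-1 ± j√679)/(2×10). Real part = -1/(2×10) = -1/20 = -0.05; imaginary part = ±√679/(2×10) ≈ 1.3029. Poles: s = -0.05 ± 1.3029j.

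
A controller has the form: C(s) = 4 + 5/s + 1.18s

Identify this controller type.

This is a Proportional-Integral-Derivative (PID) controller.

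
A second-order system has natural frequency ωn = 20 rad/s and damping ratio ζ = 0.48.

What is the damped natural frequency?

ωd = ωn√(1 - ζ²) = 20√(1 - 0.48²) = 17.55 rad/s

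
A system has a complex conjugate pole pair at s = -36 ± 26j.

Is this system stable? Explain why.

Real part of poles is -36 (< 0, left half-plane). Stable.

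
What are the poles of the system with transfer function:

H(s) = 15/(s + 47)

Pole is where denominator = 0: s + 47 = 0, so s = -47.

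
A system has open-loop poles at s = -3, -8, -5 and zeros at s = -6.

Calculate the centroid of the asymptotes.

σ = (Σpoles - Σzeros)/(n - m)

σ = (Σpoles - Σzeros)/(n - m) = (-16 - (-6))/(3 - 1) = -10/2 = -5.0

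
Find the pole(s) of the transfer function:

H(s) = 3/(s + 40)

Pole is where denominator = 0: s + 40 = 0, so s = -40.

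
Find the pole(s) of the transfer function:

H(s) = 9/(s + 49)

Pole is where denominator = 0: s + 49 = 0, so s = -49.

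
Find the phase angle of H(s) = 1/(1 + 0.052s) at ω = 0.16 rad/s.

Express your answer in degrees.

Phase = -arctan(ωτ) = -arctan(0.16 × 0.052) = -0.5°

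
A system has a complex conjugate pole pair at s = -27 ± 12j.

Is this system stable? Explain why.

Real part of poles is -27 (< 0, left half-plane). Stable.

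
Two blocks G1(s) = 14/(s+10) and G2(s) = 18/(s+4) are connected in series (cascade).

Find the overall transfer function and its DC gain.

Series: multiply transfer functions. G_eq = 14/(s+10) × 18/(s+4) = 252/((s+10)(s+4)). DC gain = 252/(10×4) = 6.3.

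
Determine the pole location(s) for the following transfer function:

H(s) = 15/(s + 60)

Pole is where denominator = 0: s + 60 = 0, so s = -60.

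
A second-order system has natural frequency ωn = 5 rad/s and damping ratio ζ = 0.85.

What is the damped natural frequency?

ωd = ωn√(1 - ζ²) = 5√(1 - 0.85²) = 2.63 rad/s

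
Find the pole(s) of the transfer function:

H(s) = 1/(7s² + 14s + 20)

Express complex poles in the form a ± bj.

Discriminant = 14² - 4×7×20 = 196 - 560 = -364 < 0, so the poles are a complex conjugate pair s = (-14 ± j√364)/(2×7). Real part = -14/(2×7) = -14/14 = -1; imaginary part = ±√364/(2×7) ≈ 1.3628. Poles: s = -1 ± 1.3628j.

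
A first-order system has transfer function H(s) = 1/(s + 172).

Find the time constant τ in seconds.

For H(s) = 1/(s + 1/τ), the pole is at -1/τ = -172, so τ = 1/172 = 0.0058 s.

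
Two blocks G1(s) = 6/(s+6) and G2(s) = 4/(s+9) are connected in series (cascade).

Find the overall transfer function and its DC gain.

Series: multiply transfer functions. G_eq = 6/(s+6) × 4/(s+9) = 24/((s+6)(s+9)). DC gain = 24/(6×9) = 0.4444.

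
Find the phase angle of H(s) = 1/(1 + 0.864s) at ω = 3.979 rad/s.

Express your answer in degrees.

Phase = -arctan(ωτ) = -arctan(3.979 × 0.864) = -73.8°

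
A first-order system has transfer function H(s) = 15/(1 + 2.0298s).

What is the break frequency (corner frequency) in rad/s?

Corner frequency = 1/τ = 1/2.0298 = 0.493 rad/s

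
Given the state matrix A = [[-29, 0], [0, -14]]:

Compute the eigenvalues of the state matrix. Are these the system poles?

For diagonal matrix, eigenvalues are diagonal entries: λ₁ = -29, λ₂ = -14. Eigenvalues of A = system poles.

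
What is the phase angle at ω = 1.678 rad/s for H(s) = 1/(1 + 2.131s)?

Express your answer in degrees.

Phase = -arctan(ωτ) = -arctan(1.678 × 2.131) = -74.4°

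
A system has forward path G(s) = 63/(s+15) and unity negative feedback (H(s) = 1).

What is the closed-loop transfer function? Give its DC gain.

T(s) = G/(1+GH) = [63/(s+15)] / [1 + 63/(s+15)] = 63/(s+15+63) = 63/(s+78). DC gain = 63/78 = 0.8077.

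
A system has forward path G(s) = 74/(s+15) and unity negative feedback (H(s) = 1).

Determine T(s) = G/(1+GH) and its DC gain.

T(s) = G/(1+GH) = [74/(s+15)] / [1 + 74/(s+15)] = 74/(s+15+74) = 74/(s+89). DC gain = 74/89 = 0.8315.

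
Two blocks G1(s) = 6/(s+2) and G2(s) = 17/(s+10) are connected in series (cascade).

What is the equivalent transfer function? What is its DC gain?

Series: multiply transfer functions. G_eq = 6/(s+2) × 17/(s+10) = 102/((s+2)(s+10)). DC gain = 102/(2×10) = 5.1.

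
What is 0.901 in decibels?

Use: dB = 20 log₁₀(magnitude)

dB = 20 log₁₀(0.901) = -0.9 dB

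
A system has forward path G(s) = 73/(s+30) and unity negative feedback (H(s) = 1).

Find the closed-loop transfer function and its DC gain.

T(s) = G/(1+GH) = [73/(s+30)] / [1 + 73/(s+30)] = 73/(s+30+73) = 73/(s+103). DC gain = 73/103 = 0.7087.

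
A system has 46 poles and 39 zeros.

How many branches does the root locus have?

Root locus has n branches where n = number of poles = 46.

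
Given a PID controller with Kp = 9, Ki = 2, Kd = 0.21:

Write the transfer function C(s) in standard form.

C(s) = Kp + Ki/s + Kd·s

Substituting values: C(s) = 9 + 2/s + 0.21s = (0.21s² + 9s + 2)/s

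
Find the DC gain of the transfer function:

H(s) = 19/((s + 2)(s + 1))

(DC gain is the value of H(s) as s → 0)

DC gain = H(0) = 19/(2 × 1) = 19/2 = 9.5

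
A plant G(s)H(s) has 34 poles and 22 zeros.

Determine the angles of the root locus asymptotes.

n - m = 34 - 22 = 12. Angles: θk = (2k + 1)·180°/12 = 15°, 45°, 75°, 105°, 135°, 165°, 195°, 225°, 255°, 285°, 315°, 345°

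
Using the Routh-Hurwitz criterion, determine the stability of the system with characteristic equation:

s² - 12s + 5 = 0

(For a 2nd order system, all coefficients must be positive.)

Coefficients: 1, -12, 5. b=-12 not positive, so system is unstable.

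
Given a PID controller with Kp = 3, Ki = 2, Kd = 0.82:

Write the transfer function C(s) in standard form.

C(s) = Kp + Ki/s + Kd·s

Substituting values: C(s) = 3 + 2/s + 0.82s = (0.82s² + 3s + 2)/s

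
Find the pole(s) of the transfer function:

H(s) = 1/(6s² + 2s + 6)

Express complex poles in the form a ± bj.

Discriminant = 2² - 4×6×6 = 4 - 144 = -140 < 0, so the poles are a complex conjugate pair s = (-2 ± j√140)/(2×6). Real part = -2/(2×6) = -2/12 ≈ -0.1667; imaginary part = ±√140/(2×6) ≈ 0.9860. Poles: s = -0.1667 ± 0.9860j.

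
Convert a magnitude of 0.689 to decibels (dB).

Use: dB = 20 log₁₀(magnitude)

dB = 20 log₁₀(0.689) = -3.2 dB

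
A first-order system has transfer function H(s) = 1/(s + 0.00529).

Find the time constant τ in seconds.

For H(s) = 1/(s + 1/τ), the pole is at -1/τ = -0.00529, so τ = 1/0.00529 = 189 s.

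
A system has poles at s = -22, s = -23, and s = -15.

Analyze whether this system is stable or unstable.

All poles are in the left half-plane. System is stable.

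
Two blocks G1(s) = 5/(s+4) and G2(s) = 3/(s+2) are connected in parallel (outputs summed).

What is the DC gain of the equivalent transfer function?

Parallel: G_eq = G1 + G2. DC gain = G1(0) + G2(0) = 5/4 + 3/2 = 1.25 + 1.5 = 2.75.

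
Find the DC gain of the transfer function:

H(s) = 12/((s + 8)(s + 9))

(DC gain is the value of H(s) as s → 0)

DC gain = H(0) = 12/(8 × 9) = 12/72 = 0.1667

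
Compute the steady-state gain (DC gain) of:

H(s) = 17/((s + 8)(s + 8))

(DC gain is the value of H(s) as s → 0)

DC gain = H(0) = 17/(8 × 8) = 17/64 = 0.265625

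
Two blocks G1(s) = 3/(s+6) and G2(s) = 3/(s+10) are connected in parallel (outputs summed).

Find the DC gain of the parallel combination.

Parallel: G_eq = G1 + G2. DC gain = G1(0) + G2(0) = 3/6 + 3/10 = 0.5 + 0.3 = 0.8.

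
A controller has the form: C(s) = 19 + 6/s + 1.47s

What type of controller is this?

This is a Proportional-Integral-Derivative (PID) controller.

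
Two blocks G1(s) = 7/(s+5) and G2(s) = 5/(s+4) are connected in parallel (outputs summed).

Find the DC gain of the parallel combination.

Parallel: G_eq = G1 + G2. DC gain = G1(0) + G2(0) = 7/5 + 5/4 = 1.4 + 1.25 = 2.65.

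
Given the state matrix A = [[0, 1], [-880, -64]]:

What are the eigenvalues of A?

det(A - λI) = λ² - (-64)λ + 880 = (λ - (-44))(λ - (-20)). Eigenvalues: -44, -20.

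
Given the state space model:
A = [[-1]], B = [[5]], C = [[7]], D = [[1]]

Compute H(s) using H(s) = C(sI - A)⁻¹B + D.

(sI - A)⁻¹ = 1/(s + 1). H(s) = 7×5/(s + 1) + 1 = (s + 36)/(s + 1).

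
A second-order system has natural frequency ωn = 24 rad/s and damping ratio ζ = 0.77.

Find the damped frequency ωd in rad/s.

ωd = ωn√(1 - ζ²) = 24√(1 - 0.77²) = 15.31 rad/s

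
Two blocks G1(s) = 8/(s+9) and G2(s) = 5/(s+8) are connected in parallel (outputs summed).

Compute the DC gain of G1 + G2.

Parallel: G_eq = G1 + G2. DC gain = G1(0) + G2(0) = 8/9 + 5/8 = 0.8889 + 0.625 = 1.5139.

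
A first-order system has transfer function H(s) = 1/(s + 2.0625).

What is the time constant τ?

For H(s) = 1/(s + 1/τ), the pole is at -1/τ = -2.0625, so τ = 1/2.0625 = 0.4848 s.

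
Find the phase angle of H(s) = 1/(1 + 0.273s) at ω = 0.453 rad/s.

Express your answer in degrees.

Phase = -arctan(ωτ) = -arctan(0.453 × 0.273) = -7.0°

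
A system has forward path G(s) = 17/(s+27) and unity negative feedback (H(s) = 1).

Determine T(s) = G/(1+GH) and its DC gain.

T(s) = G/(1+GH) = [17/(s+27)] / [1 + 17/(s+27)] = 17/(s+27+17) = 17/(s+44). DC gain = 17/44 = 0.3864.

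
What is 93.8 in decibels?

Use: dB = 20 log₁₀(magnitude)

dB = 20 log₁₀(93.8) = 39.4 dB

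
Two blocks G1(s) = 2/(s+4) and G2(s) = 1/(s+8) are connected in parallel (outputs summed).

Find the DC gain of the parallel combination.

Parallel: G_eq = G1 + G2. DC gain = G1(0) + G2(0) = 2/4 + 1/8 = 0.5 + 0.125 = 0.625.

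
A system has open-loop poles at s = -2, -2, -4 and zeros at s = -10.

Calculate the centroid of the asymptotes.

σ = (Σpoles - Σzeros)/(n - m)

σ = (Σpoles - Σzeros)/(n - m) = (-8 - (-10))/(3 - 1) = 2/2 = 1.0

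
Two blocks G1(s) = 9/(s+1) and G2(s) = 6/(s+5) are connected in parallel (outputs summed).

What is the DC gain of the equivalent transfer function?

Parallel: G_eq = G1 + G2. DC gain = G1(0) + G2(0) = 9/1 + 6/5 = 9 + 1.2 = 10.2.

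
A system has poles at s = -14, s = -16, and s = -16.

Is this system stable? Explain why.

All poles are in the left half-plane. System is stable.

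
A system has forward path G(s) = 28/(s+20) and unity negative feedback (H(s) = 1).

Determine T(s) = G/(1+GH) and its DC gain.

T(s) = G/(1+GH) = [28/(s+20)] / [1 + 28/(s+20)] = 28/(s+20+28) = 28/(s+48). DC gain = 28/48 = 0.5833.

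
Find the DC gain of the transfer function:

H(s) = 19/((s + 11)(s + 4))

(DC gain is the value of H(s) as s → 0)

DC gain = H(0) = 19/(11 × 4) = 19/44 = 0.4318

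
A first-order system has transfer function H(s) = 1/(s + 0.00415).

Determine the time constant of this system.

For H(s) = 1/(s + 1/τ), the pole is at -1/τ = -0.00415, so τ = 1/0.00415 = 241 s.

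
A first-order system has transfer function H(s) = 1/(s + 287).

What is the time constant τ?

For H(s) = 1/(s + 1/τ), the pole is at -1/τ = -287, so τ = 1/287 = 0.0035 s.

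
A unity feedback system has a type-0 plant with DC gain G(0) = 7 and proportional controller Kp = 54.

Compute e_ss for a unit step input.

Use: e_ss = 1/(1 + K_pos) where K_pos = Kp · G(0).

K_pos = Kp · G(0) = 54 × 7 = 378. e_ss = 1/(1 + 378) = 0.0026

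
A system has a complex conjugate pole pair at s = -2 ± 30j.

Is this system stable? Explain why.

Real part of poles is -2 (< 0, left half-plane). Stable.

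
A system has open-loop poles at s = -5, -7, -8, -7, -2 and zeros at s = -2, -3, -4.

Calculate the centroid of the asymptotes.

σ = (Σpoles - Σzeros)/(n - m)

σ = (Σpoles - Σzeros)/(n - m) = (-29 - (-9))/(5 - 3) = -20/2 = -10.0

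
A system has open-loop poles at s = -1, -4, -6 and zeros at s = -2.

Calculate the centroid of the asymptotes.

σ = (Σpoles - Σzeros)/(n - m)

σ = (Σpoles - Σzeros)/(n - m) = (-11 - (-2))/(3 - 1) = -9/2 = -4.5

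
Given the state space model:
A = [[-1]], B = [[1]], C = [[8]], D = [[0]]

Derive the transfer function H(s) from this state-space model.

(sI - A)⁻¹ = 1/(s + 1). H(s) = 8 × 1/(s + 1) + 0 = 8/(s + 1).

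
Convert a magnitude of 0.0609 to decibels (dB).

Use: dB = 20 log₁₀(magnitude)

dB = 20 log₁₀(0.0609) = -24.3 dB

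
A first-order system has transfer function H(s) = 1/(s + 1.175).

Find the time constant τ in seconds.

For H(s) = 1/(s + 1/τ), the pole is at -1/τ = -1.175, so τ = 1/1.175 = 0.8511 s.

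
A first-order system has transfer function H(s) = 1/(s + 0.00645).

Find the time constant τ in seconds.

For H(s) = 1/(s + 1/τ), the pole is at -1/τ = -0.00645, so τ = 1/0.00645 = 155 s.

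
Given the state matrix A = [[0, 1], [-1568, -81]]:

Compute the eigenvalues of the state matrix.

det(A - λI) = λ² - (-81)λ + 1568 = (λ - (-32))(λ - (-49)). Eigenvalues: -32, -49.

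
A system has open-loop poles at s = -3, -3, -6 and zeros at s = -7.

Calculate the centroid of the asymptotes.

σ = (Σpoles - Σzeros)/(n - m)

σ = (Σpoles - Σzeros)/(n - m) = (-12 - (-7))/(3 - 1) = -5/2 = -2.5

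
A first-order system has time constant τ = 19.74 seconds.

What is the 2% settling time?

For first-order system, 2% settling time ≈ 4τ = 4 × 19.74 = 78.96 s.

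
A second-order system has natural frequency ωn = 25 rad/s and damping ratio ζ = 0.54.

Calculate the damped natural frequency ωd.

ωd = ωn√(1 - ζ²) = 25√(1 - 0.54²) = 21.04 rad/s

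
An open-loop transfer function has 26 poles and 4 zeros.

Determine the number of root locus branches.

Root locus has n branches where n = number of poles = 26.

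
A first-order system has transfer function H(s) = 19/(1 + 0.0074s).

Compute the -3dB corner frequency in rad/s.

Corner frequency = 1/τ = 1/0.0074 = 135.135 rad/s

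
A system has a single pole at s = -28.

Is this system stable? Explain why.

Pole at s = -28 is in the left half-plane. Stable.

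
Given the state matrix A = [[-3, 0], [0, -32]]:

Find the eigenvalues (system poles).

For diagonal matrix, eigenvalues are diagonal entries: λ₁ = -3, λ₂ = -32.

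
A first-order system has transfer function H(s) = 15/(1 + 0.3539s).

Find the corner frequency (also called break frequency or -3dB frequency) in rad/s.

Corner frequency = 1/τ = 1/0.3539 = 2.826 rad/s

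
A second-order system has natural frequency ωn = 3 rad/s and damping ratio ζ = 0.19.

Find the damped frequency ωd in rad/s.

ωd = ωn√(1 - ζ²) = 3√(1 - 0.19²) = 2.95 rad/s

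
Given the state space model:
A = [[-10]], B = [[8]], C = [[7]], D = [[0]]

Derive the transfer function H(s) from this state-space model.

(sI - A)⁻¹ = 1/(s + 10). H(s) = 7 × 8/(s + 10) + 0 = 56/(s + 10).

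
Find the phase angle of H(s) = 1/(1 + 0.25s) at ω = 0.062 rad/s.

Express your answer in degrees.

Phase = -arctan(ωτ) = -arctan(0.062 × 0.25) = -0.9°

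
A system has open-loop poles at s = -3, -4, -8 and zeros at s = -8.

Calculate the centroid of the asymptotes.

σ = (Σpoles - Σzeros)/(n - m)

σ = (Σpoles - Σzeros)/(n - m) = (-15 - (-8))/(3 - 1) = -7/2 = -3.5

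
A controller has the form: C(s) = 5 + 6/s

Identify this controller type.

This is a Proportional-Integral (PI) controller.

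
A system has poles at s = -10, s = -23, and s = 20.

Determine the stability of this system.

Pole(s) at s = 20 are not in the left half-plane. System is unstable.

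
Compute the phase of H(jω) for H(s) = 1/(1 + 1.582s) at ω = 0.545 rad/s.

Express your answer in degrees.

Phase = -arctan(ωτ) = -arctan(0.545 × 1.582) = -40.8°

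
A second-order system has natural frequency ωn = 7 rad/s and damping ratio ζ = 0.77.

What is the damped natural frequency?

ωd = ωn√(1 - ζ²) = 7√(1 - 0.77²) = 4.47 rad/s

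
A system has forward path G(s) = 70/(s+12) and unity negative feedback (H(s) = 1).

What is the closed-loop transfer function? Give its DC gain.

T(s) = G/(1+GH) = [70/(s+12)] / [1 + 70/(s+12)] = 70/(s+12+70) = 70/(s+82). DC gain = 70/82 = 0.8537.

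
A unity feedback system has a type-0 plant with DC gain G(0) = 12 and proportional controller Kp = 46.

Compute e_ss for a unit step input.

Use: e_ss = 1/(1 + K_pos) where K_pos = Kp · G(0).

K_pos = Kp · G(0) = 46 × 12 = 552. e_ss = 1/(1 + 552) = 0.0018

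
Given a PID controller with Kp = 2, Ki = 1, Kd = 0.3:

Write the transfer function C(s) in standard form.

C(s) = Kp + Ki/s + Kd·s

Substituting values: C(s) = 2 + 1/s + 0.3s = (0.3s² + 2s + 1)/s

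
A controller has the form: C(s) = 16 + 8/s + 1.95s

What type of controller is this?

This is a Proportional-Integral-Derivative (PID) controller.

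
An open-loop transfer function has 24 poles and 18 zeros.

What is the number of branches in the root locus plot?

Root locus has n branches where n = number of poles = 24.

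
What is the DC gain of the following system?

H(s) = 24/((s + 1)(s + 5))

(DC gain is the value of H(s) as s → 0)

DC gain = H(0) = 24/(1 × 5) = 24/5 = 4.8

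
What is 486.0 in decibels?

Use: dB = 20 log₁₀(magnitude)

dB = 20 log₁₀(486.0) = 53.7 dB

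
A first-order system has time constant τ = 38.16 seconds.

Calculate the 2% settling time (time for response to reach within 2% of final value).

For first-order system, 2% settling time ≈ 4τ = 4 × 38.16 = 152.64 s.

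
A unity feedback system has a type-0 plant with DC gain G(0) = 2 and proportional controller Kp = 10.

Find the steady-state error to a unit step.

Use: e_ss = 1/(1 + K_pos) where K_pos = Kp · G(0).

K_pos = Kp · G(0) = 10 × 2 = 20. e_ss = 1/(1 + 20) = 0.0476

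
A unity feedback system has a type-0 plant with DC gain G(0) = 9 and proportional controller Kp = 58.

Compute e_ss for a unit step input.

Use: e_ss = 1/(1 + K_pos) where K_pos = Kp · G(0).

K_pos = Kp · G(0) = 58 × 9 = 522. e_ss = 1/(1 + 522) = 0.0019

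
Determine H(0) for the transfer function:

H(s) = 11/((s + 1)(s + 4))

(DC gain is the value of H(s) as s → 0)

DC gain = H(0) = 11/(1 × 4) = 11/4 = 2.75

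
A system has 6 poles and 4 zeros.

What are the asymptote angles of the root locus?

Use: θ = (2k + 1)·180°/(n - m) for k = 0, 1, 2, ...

n - m = 6 - 4 = 2. Angles: θk = (2k + 1)·180°/2 = 90°, 270°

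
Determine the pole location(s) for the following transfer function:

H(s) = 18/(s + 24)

Pole is where denominator = 0: s + 24 = 0, so s = -24.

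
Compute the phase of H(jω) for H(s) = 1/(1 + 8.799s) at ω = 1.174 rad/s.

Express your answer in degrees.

Phase = -arctan(ωτ) = -arctan(1.174 × 8.799) = -84.5°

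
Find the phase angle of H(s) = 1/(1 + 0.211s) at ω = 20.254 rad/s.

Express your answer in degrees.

Phase = -arctan(ωτ) = -arctan(20.254 × 0.211) = -76.8°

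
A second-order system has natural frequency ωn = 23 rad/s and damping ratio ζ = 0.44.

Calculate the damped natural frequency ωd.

ωd = ωn√(1 - ζ²) = 23√(1 - 0.44²) = 20.65 rad/s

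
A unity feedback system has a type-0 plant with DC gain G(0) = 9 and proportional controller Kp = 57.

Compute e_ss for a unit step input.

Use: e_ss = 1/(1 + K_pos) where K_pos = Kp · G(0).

K_pos = Kp · G(0) = 57 × 9 = 513. e_ss = 1/(1 + 513) = 0.0019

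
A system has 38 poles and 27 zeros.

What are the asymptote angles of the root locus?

n - m = 38 - 27 = 11. Angles: θk = (2k + 1)·180°/11 = 16.36°, 49.09°, 81.82°, 114.55°, 147.27°, 180°, 212.73°, 245.45°, 278.18°, 310.91°, 343.64°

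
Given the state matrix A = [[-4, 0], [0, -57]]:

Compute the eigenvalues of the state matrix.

For diagonal matrix, eigenvalues are diagonal entries: λ₁ = -4, λ₂ = -57.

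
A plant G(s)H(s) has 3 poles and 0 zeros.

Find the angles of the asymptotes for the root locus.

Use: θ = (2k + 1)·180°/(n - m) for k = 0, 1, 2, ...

n - m = 3 - 0 = 3. Angles: θk = (2k + 1)·180°/3 = 60°, 180°, 300°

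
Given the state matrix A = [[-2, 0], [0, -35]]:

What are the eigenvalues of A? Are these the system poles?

For diagonal matrix, eigenvalues are diagonal entries: λ₁ = -2, λ₂ = -35. Eigenvalues of A = system poles.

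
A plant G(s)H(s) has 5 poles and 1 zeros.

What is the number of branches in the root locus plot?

Root locus has n branches where n = number of poles = 5.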